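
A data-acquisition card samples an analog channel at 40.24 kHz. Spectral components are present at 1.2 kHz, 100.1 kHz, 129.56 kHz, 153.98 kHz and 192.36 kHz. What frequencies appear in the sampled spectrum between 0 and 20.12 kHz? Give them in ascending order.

1.2 kHz, 6.98 kHz, 8.84 kHz, 19.62 kHz

fs/2 = 20.12 kHz.
1.2 kHz ≤ fs/2 = 20.12 kHz, passes unchanged.
100.1 kHz mod fs = 19.62 kHz.
19.62 kHz ≤ fs/2 = 20.12 kHz, appears at 19.62 kHz.
129.56 kHz mod fs = 8.84 kHz.
8.84 kHz ≤ fs/2 = 20.12 kHz, appears at 8.84 kHz.
153.98 kHz mod fs = 33.26 kHz.
33.26 kHz > fs/2 = 20.12 kHz, folds to fs − 33.26 kHz = 6.98 kHz.
192.36 kHz mod fs = 31.4 kHz.
31.4 kHz > fs/2 = 20.12 kHz, folds to fs − 31.4 kHz = 8.84 kHz.
Distinct values: {1.2 kHz, 6.98 kHz, 8.84 kHz, 19.62 kHz}.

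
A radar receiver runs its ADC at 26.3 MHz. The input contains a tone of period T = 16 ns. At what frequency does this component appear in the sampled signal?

T = 16 ns → f = 1/T = 62.5 MHz.
62.5 MHz mod fs = 9.9 MHz.
9.9 MHz ≤ fs/2 = 13.15 MHz, appears at 9.9 MHz.

9.9 MHz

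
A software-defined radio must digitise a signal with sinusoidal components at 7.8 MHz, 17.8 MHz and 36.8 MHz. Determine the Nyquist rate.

Highest-frequency component: 36.8 MHz.
Nyquist rate = 2 × 36.8 MHz = 73.6 MHz.

73.6 MHz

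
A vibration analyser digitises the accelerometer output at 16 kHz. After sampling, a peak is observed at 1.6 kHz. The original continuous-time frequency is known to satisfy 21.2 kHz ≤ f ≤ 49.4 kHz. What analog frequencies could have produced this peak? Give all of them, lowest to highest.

Frequencies that alias to 1.6 kHz are k·fs ± 1.6 kHz for integer k ≥ 0.
k=0: 1.6 kHz.
k=1: 14.4 kHz, 17.6 kHz.
k=2: 30.4 kHz, 33.6 kHz.
k=3: 46.4 kHz, 49.6 kHz.
k=4: 62.4 kHz, 65.6 kHz.
Within [21.2 kHz, 49.4 kHz]: 30.4 kHz, 33.6 kHz, 46.4 kHz.

30.4 kHz, 33.6 kHz, 46.4 kHz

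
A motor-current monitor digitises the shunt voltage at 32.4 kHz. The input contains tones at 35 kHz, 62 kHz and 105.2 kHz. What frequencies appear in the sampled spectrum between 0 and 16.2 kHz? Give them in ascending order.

fs/2 = 16.2 kHz.
35 kHz mod fs = 2.6 kHz.
2.6 kHz ≤ fs/2 = 16.2 kHz, appears at 2.6 kHz.
62 kHz mod fs = 29.6 kHz.
29.6 kHz > fs/2 = 16.2 kHz, folds to fs − 29.6 kHz = 2.8 kHz.
105.2 kHz mod fs = 8 kHz.
8 kHz ≤ fs/2 = 16.2 kHz, appears at 8 kHz.
Distinct values: {2.6 kHz, 2.8 kHz, 8 kHz}.

2.6 kHz, 2.8 kHz, 8 kHz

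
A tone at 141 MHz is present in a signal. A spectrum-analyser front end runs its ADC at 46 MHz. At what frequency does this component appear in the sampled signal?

3 MHz

141 MHz mod fs = 3 MHz.
3 MHz ≤ fs/2 = 23 MHz, appears at 3 MHz.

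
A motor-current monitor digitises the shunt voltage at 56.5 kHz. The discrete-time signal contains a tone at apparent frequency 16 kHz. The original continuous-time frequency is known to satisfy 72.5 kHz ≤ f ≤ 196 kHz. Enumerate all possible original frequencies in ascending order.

72.5 kHz, 97 kHz, 129 kHz, 153.5 kHz, 185.5 kHz

Frequencies that alias to 16 kHz are k·fs ± 16 kHz for integer k ≥ 0.
k=0: 16 kHz.
k=1: 40.5 kHz, 72.5 kHz.
k=2: 97 kHz, 129 kHz.
k=3: 153.5 kHz, 185.5 kHz.
k=4: 210 kHz, 242 kHz.
Within [72.5 kHz, 196 kHz]: 72.5 kHz, 97 kHz, 129 kHz, 153.5 kHz, 185.5 kHz.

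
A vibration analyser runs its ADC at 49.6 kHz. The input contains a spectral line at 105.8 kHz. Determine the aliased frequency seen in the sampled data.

105.8 kHz mod fs = 6.6 kHz.
6.6 kHz ≤ fs/2 = 24.8 kHz, appears at 6.6 kHz.

6.6 kHz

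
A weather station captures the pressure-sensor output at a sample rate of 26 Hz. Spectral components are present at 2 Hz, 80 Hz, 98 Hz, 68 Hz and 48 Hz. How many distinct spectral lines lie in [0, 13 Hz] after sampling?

4

fs/2 = 13 Hz.
2 Hz ≤ fs/2 = 13 Hz, passes unchanged.
80 Hz mod fs = 2 Hz.
2 Hz ≤ fs/2 = 13 Hz, appears at 2 Hz.
98 Hz mod fs = 20 Hz.
20 Hz > fs/2 = 13 Hz, folds to fs − 20 Hz = 6 Hz.
68 Hz mod fs = 16 Hz.
16 Hz > fs/2 = 13 Hz, folds to fs − 16 Hz = 10 Hz.
48 Hz mod fs = 22 Hz.
22 Hz > fs/2 = 13 Hz, folds to fs − 22 Hz = 4 Hz.
Distinct values: {2 Hz, 4 Hz, 6 Hz, 10 Hz} → 4.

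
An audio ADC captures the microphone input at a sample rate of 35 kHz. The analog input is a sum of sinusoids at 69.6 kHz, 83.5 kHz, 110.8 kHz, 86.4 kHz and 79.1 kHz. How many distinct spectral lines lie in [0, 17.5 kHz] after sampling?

5

fs/2 = 17.5 kHz.
69.6 kHz mod fs = 34.6 kHz.
34.6 kHz > fs/2 = 17.5 kHz, folds to fs − 34.6 kHz = 0.4 kHz.
83.5 kHz mod fs = 13.5 kHz.
13.5 kHz ≤ fs/2 = 17.5 kHz, appears at 13.5 kHz.
110.8 kHz mod fs = 5.8 kHz.
5.8 kHz ≤ fs/2 = 17.5 kHz, appears at 5.8 kHz.
86.4 kHz mod fs = 16.4 kHz.
16.4 kHz ≤ fs/2 = 17.5 kHz, appears at 16.4 kHz.
79.1 kHz mod fs = 9.1 kHz.
9.1 kHz ≤ fs/2 = 17.5 kHz, appears at 9.1 kHz.
Distinct values: {0.4 kHz, 5.8 kHz, 9.1 kHz, 13.5 kHz, 16.4 kHz} → 5.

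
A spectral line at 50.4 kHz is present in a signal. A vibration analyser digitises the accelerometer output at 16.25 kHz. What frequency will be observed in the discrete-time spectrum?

1.65 kHz

50.4 kHz mod fs = 1.65 kHz.
1.65 kHz ≤ fs/2 = 8.125 kHz, appears at 1.65 kHz.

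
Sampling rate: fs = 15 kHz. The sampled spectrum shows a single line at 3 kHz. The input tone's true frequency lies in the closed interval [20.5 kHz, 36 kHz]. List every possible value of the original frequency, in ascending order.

27 kHz, 33 kHz

Frequencies that alias to 3 kHz are k·fs ± 3 kHz for integer k ≥ 0.
k=0: 3 kHz.
k=1: 12 kHz, 18 kHz.
k=2: 27 kHz, 33 kHz.
k=3: 42 kHz, 48 kHz.
Within [20.5 kHz, 36 kHz]: 27 kHz, 33 kHz.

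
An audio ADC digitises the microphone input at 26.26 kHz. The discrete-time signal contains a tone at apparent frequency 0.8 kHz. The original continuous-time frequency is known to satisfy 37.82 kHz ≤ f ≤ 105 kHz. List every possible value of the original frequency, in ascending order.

Frequencies that alias to 0.8 kHz are k·fs ± 0.8 kHz for integer k ≥ 0.
k=0: 0.8 kHz.
k=1: 25.46 kHz, 27.06 kHz.
k=2: 51.72 kHz, 53.32 kHz.
k=3: 77.98 kHz, 79.58 kHz.
k=4: 104.24 kHz, 105.84 kHz.
k=5: 130.5 kHz, 132.1 kHz.
Within [37.82 kHz, 105 kHz]: 51.72 kHz, 53.32 kHz, 77.98 kHz, 79.58 kHz, 104.24 kHz.

51.72 kHz, 53.32 kHz, 77.98 kHz, 79.58 kHz, 104.24 kHz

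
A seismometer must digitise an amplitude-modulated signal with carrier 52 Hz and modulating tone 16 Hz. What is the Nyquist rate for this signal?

136 Hz

AM sidebands sit at fc ± fm = 36 Hz and 68 Hz.
Highest-frequency component: 68 Hz.
Nyquist rate = 2 × 68 Hz = 136 Hz.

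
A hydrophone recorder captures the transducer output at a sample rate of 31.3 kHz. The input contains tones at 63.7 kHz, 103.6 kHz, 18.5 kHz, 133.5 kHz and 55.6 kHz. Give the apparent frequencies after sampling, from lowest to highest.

fs/2 = 15.65 kHz.
63.7 kHz mod fs = 1.1 kHz.
1.1 kHz ≤ fs/2 = 15.65 kHz, appears at 1.1 kHz.
103.6 kHz mod fs = 9.7 kHz.
9.7 kHz ≤ fs/2 = 15.65 kHz, appears at 9.7 kHz.
18.5 kHz > fs/2 = 15.65 kHz, folds to fs − 18.5 kHz = 12.8 kHz.
133.5 kHz mod fs = 8.3 kHz.
8.3 kHz ≤ fs/2 = 15.65 kHz, appears at 8.3 kHz.
55.6 kHz mod fs = 24.3 kHz.
24.3 kHz > fs/2 = 15.65 kHz, folds to fs − 24.3 kHz = 7 kHz.
Distinct values: {1.1 kHz, 7 kHz, 8.3 kHz, 9.7 kHz, 12.8 kHz}.

1.1 kHz, 7 kHz, 8.3 kHz, 9.7 kHz, 12.8 kHz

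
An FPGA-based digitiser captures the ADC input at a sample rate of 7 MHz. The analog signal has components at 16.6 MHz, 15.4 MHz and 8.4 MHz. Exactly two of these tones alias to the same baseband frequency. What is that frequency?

1.4 MHz

fs/2 = 3.5 MHz.
16.6 MHz mod fs = 2.6 MHz.
2.6 MHz ≤ fs/2 = 3.5 MHz, appears at 2.6 MHz.
15.4 MHz mod fs = 1.4 MHz.
1.4 MHz ≤ fs/2 = 3.5 MHz, appears at 1.4 MHz.
8.4 MHz mod fs = 1.4 MHz.
1.4 MHz ≤ fs/2 = 3.5 MHz, appears at 1.4 MHz.
8.4 MHz and 15.4 MHz both map to 1.4 MHz.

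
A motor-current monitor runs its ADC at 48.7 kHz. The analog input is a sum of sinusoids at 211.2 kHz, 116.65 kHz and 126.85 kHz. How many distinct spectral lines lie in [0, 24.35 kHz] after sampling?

fs/2 = 24.35 kHz.
211.2 kHz mod fs = 16.4 kHz.
16.4 kHz ≤ fs/2 = 24.35 kHz, appears at 16.4 kHz.
116.65 kHz mod fs = 19.25 kHz.
19.25 kHz ≤ fs/2 = 24.35 kHz, appears at 19.25 kHz.
126.85 kHz mod fs = 29.45 kHz.
29.45 kHz > fs/2 = 24.35 kHz, folds to fs − 29.45 kHz = 19.25 kHz.
Distinct values: {16.4 kHz, 19.25 kHz} → 2.

2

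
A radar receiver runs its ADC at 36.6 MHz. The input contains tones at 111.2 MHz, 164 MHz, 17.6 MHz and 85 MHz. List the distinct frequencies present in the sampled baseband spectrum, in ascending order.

1.4 MHz, 11.8 MHz, 17.6 MHz

fs/2 = 18.3 MHz.
111.2 MHz mod fs = 1.4 MHz.
1.4 MHz ≤ fs/2 = 18.3 MHz, appears at 1.4 MHz.
164 MHz mod fs = 17.6 MHz.
17.6 MHz ≤ fs/2 = 18.3 MHz, appears at 17.6 MHz.
17.6 MHz ≤ fs/2 = 18.3 MHz, passes unchanged.
85 MHz mod fs = 11.8 MHz.
11.8 MHz ≤ fs/2 = 18.3 MHz, appears at 11.8 MHz.
Distinct values: {1.4 MHz, 11.8 MHz, 17.6 MHz}.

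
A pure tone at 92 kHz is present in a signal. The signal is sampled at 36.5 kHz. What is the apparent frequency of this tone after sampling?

17.5 kHz

92 kHz mod fs = 19 kHz.
19 kHz > fs/2 = 18.25 kHz, folds to fs − 19 kHz = 17.5 kHz.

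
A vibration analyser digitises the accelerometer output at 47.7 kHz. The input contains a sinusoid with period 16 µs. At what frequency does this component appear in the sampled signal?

14.8 kHz

T = 16 µs → f = 1/T = 62.5 kHz.
62.5 kHz mod fs = 14.8 kHz.
14.8 kHz ≤ fs/2 = 23.85 kHz, appears at 14.8 kHz.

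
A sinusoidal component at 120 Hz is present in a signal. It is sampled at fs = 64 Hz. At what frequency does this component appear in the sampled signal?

8 Hz

120 Hz mod fs = 56 Hz.
56 Hz > fs/2 = 32 Hz, folds to fs − 56 Hz = 8 Hz.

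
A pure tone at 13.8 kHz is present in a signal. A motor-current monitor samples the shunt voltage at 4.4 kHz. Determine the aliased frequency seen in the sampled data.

0.6 kHz

13.8 kHz mod fs = 0.6 kHz.
0.6 kHz ≤ fs/2 = 2.2 kHz, appears at 0.6 kHz.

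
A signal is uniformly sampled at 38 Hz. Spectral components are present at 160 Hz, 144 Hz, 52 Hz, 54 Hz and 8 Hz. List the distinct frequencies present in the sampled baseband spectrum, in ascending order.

fs/2 = 19 Hz.
160 Hz mod fs = 8 Hz.
8 Hz ≤ fs/2 = 19 Hz, appears at 8 Hz.
144 Hz mod fs = 30 Hz.
30 Hz > fs/2 = 19 Hz, folds to fs − 30 Hz = 8 Hz.
52 Hz mod fs = 14 Hz.
14 Hz ≤ fs/2 = 19 Hz, appears at 14 Hz.
54 Hz mod fs = 16 Hz.
16 Hz ≤ fs/2 = 19 Hz, appears at 16 Hz.
8 Hz ≤ fs/2 = 19 Hz, passes unchanged.
Distinct values: {8 Hz, 14 Hz, 16 Hz}.

8 Hz, 14 Hz, 16 Hz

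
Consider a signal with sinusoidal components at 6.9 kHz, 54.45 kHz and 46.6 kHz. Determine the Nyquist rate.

Highest-frequency component: 54.45 kHz.
Nyquist rate = 2 × 54.45 kHz = 108.9 kHz.

108.9 kHz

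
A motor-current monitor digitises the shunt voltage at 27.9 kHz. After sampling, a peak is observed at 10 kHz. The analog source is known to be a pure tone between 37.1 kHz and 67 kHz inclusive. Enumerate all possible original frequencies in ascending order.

Frequencies that alias to 10 kHz are k·fs ± 10 kHz for integer k ≥ 0.
k=0: 10 kHz.
k=1: 17.9 kHz, 37.9 kHz.
k=2: 45.8 kHz, 65.8 kHz.
k=3: 73.7 kHz, 93.7 kHz.
Within [37.1 kHz, 67 kHz]: 37.9 kHz, 45.8 kHz, 65.8 kHz.

37.9 kHz, 45.8 kHz, 65.8 kHz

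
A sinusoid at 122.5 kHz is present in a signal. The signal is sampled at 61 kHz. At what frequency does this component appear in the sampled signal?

122.5 kHz mod fs = 0.5 kHz.
0.5 kHz ≤ fs/2 = 30.5 kHz, appears at 0.5 kHz.

0.5 kHz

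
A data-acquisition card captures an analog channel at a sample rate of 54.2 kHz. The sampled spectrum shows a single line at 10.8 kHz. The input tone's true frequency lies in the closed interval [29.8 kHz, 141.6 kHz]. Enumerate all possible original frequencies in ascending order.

43.4 kHz, 65 kHz, 97.6 kHz, 119.2 kHz

Frequencies that alias to 10.8 kHz are k·fs ± 10.8 kHz for integer k ≥ 0.
k=0: 10.8 kHz.
k=1: 43.4 kHz, 65 kHz.
k=2: 97.6 kHz, 119.2 kHz.
k=3: 151.8 kHz, 173.4 kHz.
Within [29.8 kHz, 141.6 kHz]: 43.4 kHz, 65 kHz, 97.6 kHz, 119.2 kHz.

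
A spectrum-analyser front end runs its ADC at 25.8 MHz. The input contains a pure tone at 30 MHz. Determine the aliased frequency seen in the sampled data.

4.2 MHz

30 MHz mod fs = 4.2 MHz.
4.2 MHz ≤ fs/2 = 12.9 MHz, appears at 4.2 MHz.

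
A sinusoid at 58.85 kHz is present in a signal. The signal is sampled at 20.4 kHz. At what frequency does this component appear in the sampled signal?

2.35 kHz

58.85 kHz mod fs = 18.05 kHz.
18.05 kHz > fs/2 = 10.2 kHz, folds to fs − 18.05 kHz = 2.35 kHz.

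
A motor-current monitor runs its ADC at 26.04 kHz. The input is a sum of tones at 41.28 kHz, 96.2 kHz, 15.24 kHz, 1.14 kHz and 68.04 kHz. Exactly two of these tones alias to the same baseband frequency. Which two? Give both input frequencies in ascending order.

fs/2 = 13.02 kHz.
41.28 kHz mod fs = 15.24 kHz.
15.24 kHz > fs/2 = 13.02 kHz, folds to fs − 15.24 kHz = 10.8 kHz.
96.2 kHz mod fs = 18.08 kHz.
18.08 kHz > fs/2 = 13.02 kHz, folds to fs − 18.08 kHz = 7.96 kHz.
15.24 kHz > fs/2 = 13.02 kHz, folds to fs − 15.24 kHz = 10.8 kHz.
1.14 kHz ≤ fs/2 = 13.02 kHz, passes unchanged.
68.04 kHz mod fs = 15.96 kHz.
15.96 kHz > fs/2 = 13.02 kHz, folds to fs − 15.96 kHz = 10.08 kHz.
15.24 kHz and 41.28 kHz both map to 10.8 kHz.

15.24 kHz, 41.28 kHz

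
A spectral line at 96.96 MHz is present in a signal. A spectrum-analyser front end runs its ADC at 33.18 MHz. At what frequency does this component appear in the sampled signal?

2.58 MHz

96.96 MHz mod fs = 30.6 MHz.
30.6 MHz > fs/2 = 16.59 MHz, folds to fs − 30.6 MHz = 2.58 MHz.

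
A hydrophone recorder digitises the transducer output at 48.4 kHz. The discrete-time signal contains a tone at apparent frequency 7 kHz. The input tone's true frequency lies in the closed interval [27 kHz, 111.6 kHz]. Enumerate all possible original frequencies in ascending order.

41.4 kHz, 55.4 kHz, 89.8 kHz, 103.8 kHz

Frequencies that alias to 7 kHz are k·fs ± 7 kHz for integer k ≥ 0.
k=0: 7 kHz.
k=1: 41.4 kHz, 55.4 kHz.
k=2: 89.8 kHz, 103.8 kHz.
k=3: 138.2 kHz, 152.2 kHz.
Within [27 kHz, 111.6 kHz]: 41.4 kHz, 55.4 kHz, 89.8 kHz, 103.8 kHz.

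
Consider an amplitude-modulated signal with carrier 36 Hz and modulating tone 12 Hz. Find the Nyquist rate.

AM sidebands sit at fc ± fm = 24 Hz and 48 Hz.
Highest-frequency component: 48 Hz.
Nyquist rate = 2 × 48 Hz = 96 Hz.

96 Hz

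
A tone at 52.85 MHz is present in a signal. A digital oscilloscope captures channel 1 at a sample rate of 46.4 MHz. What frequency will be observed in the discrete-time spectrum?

52.85 MHz mod fs = 6.45 MHz.
6.45 MHz ≤ fs/2 = 23.2 MHz, appears at 6.45 MHz.

6.45 MHz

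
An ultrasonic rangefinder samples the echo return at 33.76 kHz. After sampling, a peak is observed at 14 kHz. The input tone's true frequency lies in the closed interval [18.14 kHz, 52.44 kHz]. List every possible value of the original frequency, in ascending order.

19.76 kHz, 47.76 kHz

Frequencies that alias to 14 kHz are k·fs ± 14 kHz for integer k ≥ 0.
k=0: 14 kHz.
k=1: 19.76 kHz, 47.76 kHz.
k=2: 53.52 kHz, 81.52 kHz.
Within [18.14 kHz, 52.44 kHz]: 19.76 kHz, 47.76 kHz.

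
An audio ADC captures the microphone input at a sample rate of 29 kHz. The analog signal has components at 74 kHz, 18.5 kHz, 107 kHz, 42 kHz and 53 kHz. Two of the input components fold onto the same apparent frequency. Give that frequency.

13 kHz

fs/2 = 14.5 kHz.
74 kHz mod fs = 16 kHz.
16 kHz > fs/2 = 14.5 kHz, folds to fs − 16 kHz = 13 kHz.
18.5 kHz > fs/2 = 14.5 kHz, folds to fs − 18.5 kHz = 10.5 kHz.
107 kHz mod fs = 20 kHz.
20 kHz > fs/2 = 14.5 kHz, folds to fs − 20 kHz = 9 kHz.
42 kHz mod fs = 13 kHz.
13 kHz ≤ fs/2 = 14.5 kHz, appears at 13 kHz.
53 kHz mod fs = 24 kHz.
24 kHz > fs/2 = 14.5 kHz, folds to fs − 24 kHz = 5 kHz.
42 kHz and 74 kHz both map to 13 kHz.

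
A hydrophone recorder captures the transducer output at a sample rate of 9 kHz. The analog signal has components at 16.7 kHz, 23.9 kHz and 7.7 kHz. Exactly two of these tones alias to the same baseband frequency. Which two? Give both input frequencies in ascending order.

fs/2 = 4.5 kHz.
16.7 kHz mod fs = 7.7 kHz.
7.7 kHz > fs/2 = 4.5 kHz, folds to fs − 7.7 kHz = 1.3 kHz.
23.9 kHz mod fs = 5.9 kHz.
5.9 kHz > fs/2 = 4.5 kHz, folds to fs − 5.9 kHz = 3.1 kHz.
7.7 kHz > fs/2 = 4.5 kHz, folds to fs − 7.7 kHz = 1.3 kHz.
7.7 kHz and 16.7 kHz both map to 1.3 kHz.

7.7 kHz, 16.7 kHz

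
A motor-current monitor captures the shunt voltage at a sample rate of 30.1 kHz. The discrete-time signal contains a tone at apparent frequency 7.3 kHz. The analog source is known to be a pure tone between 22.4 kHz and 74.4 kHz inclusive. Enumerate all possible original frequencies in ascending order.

Frequencies that alias to 7.3 kHz are k·fs ± 7.3 kHz for integer k ≥ 0.
k=0: 7.3 kHz.
k=1: 22.8 kHz, 37.4 kHz.
k=2: 52.9 kHz, 67.5 kHz.
k=3: 83 kHz, 97.6 kHz.
Within [22.4 kHz, 74.4 kHz]: 22.8 kHz, 37.4 kHz, 52.9 kHz, 67.5 kHz.

22.8 kHz, 37.4 kHz, 52.9 kHz, 67.5 kHz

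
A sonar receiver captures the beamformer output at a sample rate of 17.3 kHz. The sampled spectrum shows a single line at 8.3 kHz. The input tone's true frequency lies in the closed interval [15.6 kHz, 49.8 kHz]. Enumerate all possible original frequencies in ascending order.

Frequencies that alias to 8.3 kHz are k·fs ± 8.3 kHz for integer k ≥ 0.
k=0: 8.3 kHz.
k=1: 9 kHz, 25.6 kHz.
k=2: 26.3 kHz, 42.9 kHz.
k=3: 43.6 kHz, 60.2 kHz.
k=4: 60.9 kHz, 77.5 kHz.
Within [15.6 kHz, 49.8 kHz]: 25.6 kHz, 26.3 kHz, 42.9 kHz, 43.6 kHz.

25.6 kHz, 26.3 kHz, 42.9 kHz, 43.6 kHz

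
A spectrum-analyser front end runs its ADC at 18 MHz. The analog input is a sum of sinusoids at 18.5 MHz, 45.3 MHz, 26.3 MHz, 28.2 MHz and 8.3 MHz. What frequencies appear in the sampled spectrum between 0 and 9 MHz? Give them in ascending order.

0.5 MHz, 7.8 MHz, 8.3 MHz, 8.7 MHz

fs/2 = 9 MHz.
18.5 MHz mod fs = 0.5 MHz.
0.5 MHz ≤ fs/2 = 9 MHz, appears at 0.5 MHz.
45.3 MHz mod fs = 9.3 MHz.
9.3 MHz > fs/2 = 9 MHz, folds to fs − 9.3 MHz = 8.7 MHz.
26.3 MHz mod fs = 8.3 MHz.
8.3 MHz ≤ fs/2 = 9 MHz, appears at 8.3 MHz.
28.2 MHz mod fs = 10.2 MHz.
10.2 MHz > fs/2 = 9 MHz, folds to fs − 10.2 MHz = 7.8 MHz.
8.3 MHz ≤ fs/2 = 9 MHz, passes unchanged.
Distinct values: {0.5 MHz, 7.8 MHz, 8.3 MHz, 8.7 MHz}.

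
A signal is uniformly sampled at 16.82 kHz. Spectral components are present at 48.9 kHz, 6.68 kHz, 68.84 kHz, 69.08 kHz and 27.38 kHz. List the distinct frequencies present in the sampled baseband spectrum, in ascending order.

1.56 kHz, 1.8 kHz, 6.26 kHz, 6.68 kHz

fs/2 = 8.41 kHz.
48.9 kHz mod fs = 15.26 kHz.
15.26 kHz > fs/2 = 8.41 kHz, folds to fs − 15.26 kHz = 1.56 kHz.
6.68 kHz ≤ fs/2 = 8.41 kHz, passes unchanged.
68.84 kHz mod fs = 1.56 kHz.
1.56 kHz ≤ fs/2 = 8.41 kHz, appears at 1.56 kHz.
69.08 kHz mod fs = 1.8 kHz.
1.8 kHz ≤ fs/2 = 8.41 kHz, appears at 1.8 kHz.
27.38 kHz mod fs = 10.56 kHz.
10.56 kHz > fs/2 = 8.41 kHz, folds to fs − 10.56 kHz = 6.26 kHz.
Distinct values: {1.56 kHz, 1.8 kHz, 6.26 kHz, 6.68 kHz}.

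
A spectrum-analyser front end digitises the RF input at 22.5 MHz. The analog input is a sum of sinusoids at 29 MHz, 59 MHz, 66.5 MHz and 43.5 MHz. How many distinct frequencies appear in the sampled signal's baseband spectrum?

fs/2 = 11.25 MHz.
29 MHz mod fs = 6.5 MHz.
6.5 MHz ≤ fs/2 = 11.25 MHz, appears at 6.5 MHz.
59 MHz mod fs = 14 MHz.
14 MHz > fs/2 = 11.25 MHz, folds to fs − 14 MHz = 8.5 MHz.
66.5 MHz mod fs = 21.5 MHz.
21.5 MHz > fs/2 = 11.25 MHz, folds to fs − 21.5 MHz = 1 MHz.
43.5 MHz mod fs = 21 MHz.
21 MHz > fs/2 = 11.25 MHz, folds to fs − 21 MHz = 1.5 MHz.
Distinct values: {1 MHz, 1.5 MHz, 6.5 MHz, 8.5 MHz} → 4.

4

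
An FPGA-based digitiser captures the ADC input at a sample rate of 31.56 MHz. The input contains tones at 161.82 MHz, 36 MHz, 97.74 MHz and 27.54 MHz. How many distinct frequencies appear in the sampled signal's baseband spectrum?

fs/2 = 15.78 MHz.
161.82 MHz mod fs = 4.02 MHz.
4.02 MHz ≤ fs/2 = 15.78 MHz, appears at 4.02 MHz.
36 MHz mod fs = 4.44 MHz.
4.44 MHz ≤ fs/2 = 15.78 MHz, appears at 4.44 MHz.
97.74 MHz mod fs = 3.06 MHz.
3.06 MHz ≤ fs/2 = 15.78 MHz, appears at 3.06 MHz.
27.54 MHz > fs/2 = 15.78 MHz, folds to fs − 27.54 MHz = 4.02 MHz.
Distinct values: {3.06 MHz, 4.02 MHz, 4.44 MHz} → 3.

3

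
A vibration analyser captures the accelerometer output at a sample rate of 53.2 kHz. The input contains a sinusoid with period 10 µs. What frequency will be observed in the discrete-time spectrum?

T = 10 µs → f = 1/T = 100 kHz.
100 kHz mod fs = 46.8 kHz.
46.8 kHz > fs/2 = 26.6 kHz, folds to fs − 46.8 kHz = 6.4 kHz.

6.4 kHz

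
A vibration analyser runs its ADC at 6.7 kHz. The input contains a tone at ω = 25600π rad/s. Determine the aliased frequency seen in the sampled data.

0.6 kHz

ω = 25600π rad/s → f = ω/(2π) = 12800 Hz = 12.8 kHz.
12.8 kHz mod fs = 6.1 kHz.
6.1 kHz > fs/2 = 3.35 kHz, folds to fs − 6.1 kHz = 0.6 kHz.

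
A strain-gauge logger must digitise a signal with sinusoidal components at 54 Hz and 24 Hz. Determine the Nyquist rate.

Highest-frequency component: 54 Hz.
Nyquist rate = 2 × 54 Hz = 108 Hz.

108 Hz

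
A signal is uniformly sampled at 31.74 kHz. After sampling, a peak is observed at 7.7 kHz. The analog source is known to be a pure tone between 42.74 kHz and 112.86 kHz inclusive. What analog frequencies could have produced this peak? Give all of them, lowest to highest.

55.78 kHz, 71.18 kHz, 87.52 kHz, 102.92 kHz

Frequencies that alias to 7.7 kHz are k·fs ± 7.7 kHz for integer k ≥ 0.
k=0: 7.7 kHz.
k=1: 24.04 kHz, 39.44 kHz.
k=2: 55.78 kHz, 71.18 kHz.
k=3: 87.52 kHz, 102.92 kHz.
k=4: 119.26 kHz, 134.66 kHz.
Within [42.74 kHz, 112.86 kHz]: 55.78 kHz, 71.18 kHz, 87.52 kHz, 102.92 kHz.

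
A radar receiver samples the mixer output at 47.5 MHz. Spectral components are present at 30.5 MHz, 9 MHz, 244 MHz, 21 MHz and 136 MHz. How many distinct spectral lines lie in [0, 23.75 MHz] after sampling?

4

fs/2 = 23.75 MHz.
30.5 MHz > fs/2 = 23.75 MHz, folds to fs − 30.5 MHz = 17 MHz.
9 MHz ≤ fs/2 = 23.75 MHz, passes unchanged.
244 MHz mod fs = 6.5 MHz.
6.5 MHz ≤ fs/2 = 23.75 MHz, appears at 6.5 MHz.
21 MHz ≤ fs/2 = 23.75 MHz, passes unchanged.
136 MHz mod fs = 41 MHz.
41 MHz > fs/2 = 23.75 MHz, folds to fs − 41 MHz = 6.5 MHz.
Distinct values: {6.5 MHz, 9 MHz, 17 MHz, 21 MHz} → 4.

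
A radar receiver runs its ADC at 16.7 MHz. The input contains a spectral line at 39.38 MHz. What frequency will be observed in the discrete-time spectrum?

39.38 MHz mod fs = 5.98 MHz.
5.98 MHz ≤ fs/2 = 8.35 MHz, appears at 5.98 MHz.

5.98 MHz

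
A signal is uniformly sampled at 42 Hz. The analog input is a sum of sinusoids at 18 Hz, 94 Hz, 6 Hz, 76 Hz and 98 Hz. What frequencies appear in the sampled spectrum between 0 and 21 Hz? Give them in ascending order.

6 Hz, 8 Hz, 10 Hz, 14 Hz, 18 Hz

fs/2 = 21 Hz.
18 Hz ≤ fs/2 = 21 Hz, passes unchanged.
94 Hz mod fs = 10 Hz.
10 Hz ≤ fs/2 = 21 Hz, appears at 10 Hz.
6 Hz ≤ fs/2 = 21 Hz, passes unchanged.
76 Hz mod fs = 34 Hz.
34 Hz > fs/2 = 21 Hz, folds to fs − 34 Hz = 8 Hz.
98 Hz mod fs = 14 Hz.
14 Hz ≤ fs/2 = 21 Hz, appears at 14 Hz.
Distinct values: {6 Hz, 8 Hz, 10 Hz, 14 Hz, 18 Hz}.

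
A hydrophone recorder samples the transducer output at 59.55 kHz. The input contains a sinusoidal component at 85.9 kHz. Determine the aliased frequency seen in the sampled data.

26.35 kHz

85.9 kHz mod fs = 26.35 kHz.
26.35 kHz ≤ fs/2 = 29.775 kHz, appears at 26.35 kHz.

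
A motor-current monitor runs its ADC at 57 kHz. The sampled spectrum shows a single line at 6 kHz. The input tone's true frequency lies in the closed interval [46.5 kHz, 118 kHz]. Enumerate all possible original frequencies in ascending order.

51 kHz, 63 kHz, 108 kHz

Frequencies that alias to 6 kHz are k·fs ± 6 kHz for integer k ≥ 0.
k=0: 6 kHz.
k=1: 51 kHz, 63 kHz.
k=2: 108 kHz, 120 kHz.
k=3: 165 kHz, 177 kHz.
Within [46.5 kHz, 118 kHz]: 51 kHz, 63 kHz, 108 kHz.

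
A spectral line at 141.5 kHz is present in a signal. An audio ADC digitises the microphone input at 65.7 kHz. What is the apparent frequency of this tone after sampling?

10.1 kHz

141.5 kHz mod fs = 10.1 kHz.
10.1 kHz ≤ fs/2 = 32.85 kHz, appears at 10.1 kHz.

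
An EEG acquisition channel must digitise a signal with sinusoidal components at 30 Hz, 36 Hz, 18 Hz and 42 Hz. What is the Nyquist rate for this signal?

Highest-frequency component: 42 Hz.
Nyquist rate = 2 × 42 Hz = 84 Hz.

84 Hz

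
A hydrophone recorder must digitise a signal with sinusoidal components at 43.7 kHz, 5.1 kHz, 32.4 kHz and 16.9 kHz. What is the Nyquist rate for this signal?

Highest-frequency component: 43.7 kHz.
Nyquist rate = 2 × 43.7 kHz = 87.4 kHz.

87.4 kHz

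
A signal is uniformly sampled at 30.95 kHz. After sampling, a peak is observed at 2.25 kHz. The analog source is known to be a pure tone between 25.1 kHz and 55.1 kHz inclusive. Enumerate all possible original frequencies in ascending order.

28.7 kHz, 33.2 kHz

Frequencies that alias to 2.25 kHz are k·fs ± 2.25 kHz for integer k ≥ 0.
k=0: 2.25 kHz.
k=1: 28.7 kHz, 33.2 kHz.
k=2: 59.65 kHz, 64.15 kHz.
Within [25.1 kHz, 55.1 kHz]: 28.7 kHz, 33.2 kHz.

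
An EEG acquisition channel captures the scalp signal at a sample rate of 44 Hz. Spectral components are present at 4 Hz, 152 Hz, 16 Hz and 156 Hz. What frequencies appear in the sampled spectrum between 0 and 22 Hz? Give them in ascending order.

4 Hz, 16 Hz, 20 Hz

fs/2 = 22 Hz.
4 Hz ≤ fs/2 = 22 Hz, passes unchanged.
152 Hz mod fs = 20 Hz.
20 Hz ≤ fs/2 = 22 Hz, appears at 20 Hz.
16 Hz ≤ fs/2 = 22 Hz, passes unchanged.
156 Hz mod fs = 24 Hz.
24 Hz > fs/2 = 22 Hz, folds to fs − 24 Hz = 20 Hz.
Distinct values: {4 Hz, 16 Hz, 20 Hz}.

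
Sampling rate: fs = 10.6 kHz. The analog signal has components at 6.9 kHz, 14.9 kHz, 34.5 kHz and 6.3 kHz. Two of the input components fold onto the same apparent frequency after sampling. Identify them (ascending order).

6.3 kHz, 14.9 kHz

fs/2 = 5.3 kHz.
6.9 kHz > fs/2 = 5.3 kHz, folds to fs − 6.9 kHz = 3.7 kHz.
14.9 kHz mod fs = 4.3 kHz.
4.3 kHz ≤ fs/2 = 5.3 kHz, appears at 4.3 kHz.
34.5 kHz mod fs = 2.7 kHz.
2.7 kHz ≤ fs/2 = 5.3 kHz, appears at 2.7 kHz.
6.3 kHz > fs/2 = 5.3 kHz, folds to fs − 6.3 kHz = 4.3 kHz.
6.3 kHz and 14.9 kHz both map to 4.3 kHz.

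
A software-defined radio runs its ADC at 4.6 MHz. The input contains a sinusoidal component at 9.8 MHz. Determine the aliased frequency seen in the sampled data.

9.8 MHz mod fs = 0.6 MHz.
0.6 MHz ≤ fs/2 = 2.3 MHz, appears at 0.6 MHz.

0.6 MHz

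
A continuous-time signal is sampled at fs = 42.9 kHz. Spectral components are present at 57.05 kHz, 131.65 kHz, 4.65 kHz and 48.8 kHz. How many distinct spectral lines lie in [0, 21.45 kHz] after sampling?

4

fs/2 = 21.45 kHz.
57.05 kHz mod fs = 14.15 kHz.
14.15 kHz ≤ fs/2 = 21.45 kHz, appears at 14.15 kHz.
131.65 kHz mod fs = 2.95 kHz.
2.95 kHz ≤ fs/2 = 21.45 kHz, appears at 2.95 kHz.
4.65 kHz ≤ fs/2 = 21.45 kHz, passes unchanged.
48.8 kHz mod fs = 5.9 kHz.
5.9 kHz ≤ fs/2 = 21.45 kHz, appears at 5.9 kHz.
Distinct values: {2.95 kHz, 4.65 kHz, 5.9 kHz, 14.15 kHz} → 4.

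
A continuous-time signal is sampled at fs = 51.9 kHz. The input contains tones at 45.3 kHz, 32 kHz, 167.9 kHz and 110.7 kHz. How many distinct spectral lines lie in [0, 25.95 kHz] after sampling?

4

fs/2 = 25.95 kHz.
45.3 kHz > fs/2 = 25.95 kHz, folds to fs − 45.3 kHz = 6.6 kHz.
32 kHz > fs/2 = 25.95 kHz, folds to fs − 32 kHz = 19.9 kHz.
167.9 kHz mod fs = 12.2 kHz.
12.2 kHz ≤ fs/2 = 25.95 kHz, appears at 12.2 kHz.
110.7 kHz mod fs = 6.9 kHz.
6.9 kHz ≤ fs/2 = 25.95 kHz, appears at 6.9 kHz.
Distinct values: {6.6 kHz, 6.9 kHz, 12.2 kHz, 19.9 kHz} → 4.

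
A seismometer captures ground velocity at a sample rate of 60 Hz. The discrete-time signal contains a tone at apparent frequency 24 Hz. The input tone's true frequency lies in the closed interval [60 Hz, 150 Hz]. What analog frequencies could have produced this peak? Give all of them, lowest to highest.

84 Hz, 96 Hz, 144 Hz

Frequencies that alias to 24 Hz are k·fs ± 24 Hz for integer k ≥ 0.
k=0: 24 Hz.
k=1: 36 Hz, 84 Hz.
k=2: 96 Hz, 144 Hz.
k=3: 156 Hz, 204 Hz.
Within [60 Hz, 150 Hz]: 84 Hz, 96 Hz, 144 Hz.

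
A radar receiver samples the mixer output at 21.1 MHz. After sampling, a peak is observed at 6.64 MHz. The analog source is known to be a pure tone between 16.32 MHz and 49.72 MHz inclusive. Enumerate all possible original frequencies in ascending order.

Frequencies that alias to 6.64 MHz are k·fs ± 6.64 MHz for integer k ≥ 0.
k=0: 6.64 MHz.
k=1: 14.46 MHz, 27.74 MHz.
k=2: 35.56 MHz, 48.84 MHz.
k=3: 56.66 MHz, 69.94 MHz.
Within [16.32 MHz, 49.72 MHz]: 27.74 MHz, 35.56 MHz, 48.84 MHz.

27.74 MHz, 35.56 MHz, 48.84 MHz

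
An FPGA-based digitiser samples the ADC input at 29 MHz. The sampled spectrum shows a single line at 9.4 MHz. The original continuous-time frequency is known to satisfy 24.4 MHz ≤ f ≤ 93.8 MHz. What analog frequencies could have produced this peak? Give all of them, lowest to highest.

Frequencies that alias to 9.4 MHz are k·fs ± 9.4 MHz for integer k ≥ 0.
k=0: 9.4 MHz.
k=1: 19.6 MHz, 38.4 MHz.
k=2: 48.6 MHz, 67.4 MHz.
k=3: 77.6 MHz, 96.4 MHz.
k=4: 106.6 MHz, 125.4 MHz.
Within [24.4 MHz, 93.8 MHz]: 38.4 MHz, 48.6 MHz, 67.4 MHz, 77.6 MHz.

38.4 MHz, 48.6 MHz, 67.4 MHz, 77.6 MHz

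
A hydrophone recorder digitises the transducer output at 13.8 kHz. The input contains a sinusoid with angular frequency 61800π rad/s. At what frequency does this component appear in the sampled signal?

3.3 kHz

ω = 61800π rad/s → f = ω/(2π) = 30900 Hz = 30.9 kHz.
30.9 kHz mod fs = 3.3 kHz.
3.3 kHz ≤ fs/2 = 6.9 kHz, appears at 3.3 kHz.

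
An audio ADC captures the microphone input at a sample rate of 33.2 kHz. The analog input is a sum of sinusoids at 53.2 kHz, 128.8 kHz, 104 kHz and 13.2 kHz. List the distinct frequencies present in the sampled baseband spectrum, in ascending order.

fs/2 = 16.6 kHz.
53.2 kHz mod fs = 20 kHz.
20 kHz > fs/2 = 16.6 kHz, folds to fs − 20 kHz = 13.2 kHz.
128.8 kHz mod fs = 29.2 kHz.
29.2 kHz > fs/2 = 16.6 kHz, folds to fs − 29.2 kHz = 4 kHz.
104 kHz mod fs = 4.4 kHz.
4.4 kHz ≤ fs/2 = 16.6 kHz, appears at 4.4 kHz.
13.2 kHz ≤ fs/2 = 16.6 kHz, passes unchanged.
Distinct values: {4 kHz, 4.4 kHz, 13.2 kHz}.

4 kHz, 4.4 kHz, 13.2 kHz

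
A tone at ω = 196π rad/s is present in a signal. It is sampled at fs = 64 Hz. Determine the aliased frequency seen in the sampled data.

ω = 196π rad/s → f = ω/(2π) = 98 Hz.
98 Hz mod fs = 34 Hz.
34 Hz > fs/2 = 32 Hz, folds to fs − 34 Hz = 30 Hz.

30 Hz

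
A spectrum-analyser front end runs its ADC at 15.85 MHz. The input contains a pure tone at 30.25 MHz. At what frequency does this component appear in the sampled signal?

1.45 MHz

30.25 MHz mod fs = 14.4 MHz.
14.4 MHz > fs/2 = 7.925 MHz, folds to fs − 14.4 MHz = 1.45 MHz.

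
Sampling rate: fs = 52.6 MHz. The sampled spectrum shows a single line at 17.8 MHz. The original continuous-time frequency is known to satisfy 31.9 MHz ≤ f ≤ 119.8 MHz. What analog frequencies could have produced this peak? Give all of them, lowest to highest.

34.8 MHz, 70.4 MHz, 87.4 MHz

Frequencies that alias to 17.8 MHz are k·fs ± 17.8 MHz for integer k ≥ 0.
k=0: 17.8 MHz.
k=1: 34.8 MHz, 70.4 MHz.
k=2: 87.4 MHz, 123 MHz.
k=3: 140 MHz, 175.6 MHz.
Within [31.9 MHz, 119.8 MHz]: 34.8 MHz, 70.4 MHz, 87.4 MHz.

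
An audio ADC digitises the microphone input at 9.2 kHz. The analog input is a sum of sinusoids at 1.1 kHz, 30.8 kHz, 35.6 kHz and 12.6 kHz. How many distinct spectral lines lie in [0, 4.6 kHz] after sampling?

fs/2 = 4.6 kHz.
1.1 kHz ≤ fs/2 = 4.6 kHz, passes unchanged.
30.8 kHz mod fs = 3.2 kHz.
3.2 kHz ≤ fs/2 = 4.6 kHz, appears at 3.2 kHz.
35.6 kHz mod fs = 8 kHz.
8 kHz > fs/2 = 4.6 kHz, folds to fs − 8 kHz = 1.2 kHz.
12.6 kHz mod fs = 3.4 kHz.
3.4 kHz ≤ fs/2 = 4.6 kHz, appears at 3.4 kHz.
Distinct values: {1.1 kHz, 1.2 kHz, 3.2 kHz, 3.4 kHz} → 4.

4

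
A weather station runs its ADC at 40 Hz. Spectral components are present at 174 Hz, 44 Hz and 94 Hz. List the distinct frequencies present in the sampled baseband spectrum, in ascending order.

4 Hz, 14 Hz

fs/2 = 20 Hz.
174 Hz mod fs = 14 Hz.
14 Hz ≤ fs/2 = 20 Hz, appears at 14 Hz.
44 Hz mod fs = 4 Hz.
4 Hz ≤ fs/2 = 20 Hz, appears at 4 Hz.
94 Hz mod fs = 14 Hz.
14 Hz ≤ fs/2 = 20 Hz, appears at 14 Hz.
Distinct values: {4 Hz, 14 Hz}.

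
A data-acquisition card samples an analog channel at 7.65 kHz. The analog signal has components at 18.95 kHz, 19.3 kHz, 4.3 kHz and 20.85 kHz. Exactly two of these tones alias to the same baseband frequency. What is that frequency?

3.65 kHz

fs/2 = 3.825 kHz.
18.95 kHz mod fs = 3.65 kHz.
3.65 kHz ≤ fs/2 = 3.825 kHz, appears at 3.65 kHz.
19.3 kHz mod fs = 4 kHz.
4 kHz > fs/2 = 3.825 kHz, folds to fs − 4 kHz = 3.65 kHz.
4.3 kHz > fs/2 = 3.825 kHz, folds to fs − 4.3 kHz = 3.35 kHz.
20.85 kHz mod fs = 5.55 kHz.
5.55 kHz > fs/2 = 3.825 kHz, folds to fs − 5.55 kHz = 2.1 kHz.
18.95 kHz and 19.3 kHz both map to 3.65 kHz.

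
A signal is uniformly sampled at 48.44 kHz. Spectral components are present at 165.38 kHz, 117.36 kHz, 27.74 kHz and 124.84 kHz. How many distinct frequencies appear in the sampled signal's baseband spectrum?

3

fs/2 = 24.22 kHz.
165.38 kHz mod fs = 20.06 kHz.
20.06 kHz ≤ fs/2 = 24.22 kHz, appears at 20.06 kHz.
117.36 kHz mod fs = 20.48 kHz.
20.48 kHz ≤ fs/2 = 24.22 kHz, appears at 20.48 kHz.
27.74 kHz > fs/2 = 24.22 kHz, folds to fs − 27.74 kHz = 20.7 kHz.
124.84 kHz mod fs = 27.96 kHz.
27.96 kHz > fs/2 = 24.22 kHz, folds to fs − 27.96 kHz = 20.48 kHz.
Distinct values: {20.06 kHz, 20.48 kHz, 20.7 kHz} → 3.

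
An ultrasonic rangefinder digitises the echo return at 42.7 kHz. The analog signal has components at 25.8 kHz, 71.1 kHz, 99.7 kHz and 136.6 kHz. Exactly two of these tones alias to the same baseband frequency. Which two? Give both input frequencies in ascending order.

71.1 kHz, 99.7 kHz

fs/2 = 21.35 kHz.
25.8 kHz > fs/2 = 21.35 kHz, folds to fs − 25.8 kHz = 16.9 kHz.
71.1 kHz mod fs = 28.4 kHz.
28.4 kHz > fs/2 = 21.35 kHz, folds to fs − 28.4 kHz = 14.3 kHz.
99.7 kHz mod fs = 14.3 kHz.
14.3 kHz ≤ fs/2 = 21.35 kHz, appears at 14.3 kHz.
136.6 kHz mod fs = 8.5 kHz.
8.5 kHz ≤ fs/2 = 21.35 kHz, appears at 8.5 kHz.
71.1 kHz and 99.7 kHz both map to 14.3 kHz.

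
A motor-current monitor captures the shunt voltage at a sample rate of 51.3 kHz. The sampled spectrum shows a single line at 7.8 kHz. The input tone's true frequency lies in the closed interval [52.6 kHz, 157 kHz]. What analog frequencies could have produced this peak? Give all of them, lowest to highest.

Frequencies that alias to 7.8 kHz are k·fs ± 7.8 kHz for integer k ≥ 0.
k=0: 7.8 kHz.
k=1: 43.5 kHz, 59.1 kHz.
k=2: 94.8 kHz, 110.4 kHz.
k=3: 146.1 kHz, 161.7 kHz.
k=4: 197.4 kHz, 213 kHz.
Within [52.6 kHz, 157 kHz]: 59.1 kHz, 94.8 kHz, 110.4 kHz, 146.1 kHz.

59.1 kHz, 94.8 kHz, 110.4 kHz, 146.1 kHz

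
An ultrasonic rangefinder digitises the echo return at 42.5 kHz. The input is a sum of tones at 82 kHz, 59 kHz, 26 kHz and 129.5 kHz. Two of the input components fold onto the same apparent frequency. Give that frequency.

16.5 kHz

fs/2 = 21.25 kHz.
82 kHz mod fs = 39.5 kHz.
39.5 kHz > fs/2 = 21.25 kHz, folds to fs − 39.5 kHz = 3 kHz.
59 kHz mod fs = 16.5 kHz.
16.5 kHz ≤ fs/2 = 21.25 kHz, appears at 16.5 kHz.
26 kHz > fs/2 = 21.25 kHz, folds to fs − 26 kHz = 16.5 kHz.
129.5 kHz mod fs = 2 kHz.
2 kHz ≤ fs/2 = 21.25 kHz, appears at 2 kHz.
26 kHz and 59 kHz both map to 16.5 kHz.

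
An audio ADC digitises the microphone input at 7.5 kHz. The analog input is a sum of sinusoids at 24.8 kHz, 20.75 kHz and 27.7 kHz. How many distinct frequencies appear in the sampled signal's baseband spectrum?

fs/2 = 3.75 kHz.
24.8 kHz mod fs = 2.3 kHz.
2.3 kHz ≤ fs/2 = 3.75 kHz, appears at 2.3 kHz.
20.75 kHz mod fs = 5.75 kHz.
5.75 kHz > fs/2 = 3.75 kHz, folds to fs − 5.75 kHz = 1.75 kHz.
27.7 kHz mod fs = 5.2 kHz.
5.2 kHz > fs/2 = 3.75 kHz, folds to fs − 5.2 kHz = 2.3 kHz.
Distinct values: {1.75 kHz, 2.3 kHz} → 2.

2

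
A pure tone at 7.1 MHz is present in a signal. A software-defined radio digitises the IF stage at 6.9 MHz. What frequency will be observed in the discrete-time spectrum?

0.2 MHz

7.1 MHz mod fs = 0.2 MHz.
0.2 MHz ≤ fs/2 = 3.45 MHz, appears at 0.2 MHz.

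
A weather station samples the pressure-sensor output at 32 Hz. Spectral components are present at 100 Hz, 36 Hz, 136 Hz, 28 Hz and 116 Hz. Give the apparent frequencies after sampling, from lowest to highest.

4 Hz, 8 Hz, 12 Hz

fs/2 = 16 Hz.
100 Hz mod fs = 4 Hz.
4 Hz ≤ fs/2 = 16 Hz, appears at 4 Hz.
36 Hz mod fs = 4 Hz.
4 Hz ≤ fs/2 = 16 Hz, appears at 4 Hz.
136 Hz mod fs = 8 Hz.
8 Hz ≤ fs/2 = 16 Hz, appears at 8 Hz.
28 Hz > fs/2 = 16 Hz, folds to fs − 28 Hz = 4 Hz.
116 Hz mod fs = 20 Hz.
20 Hz > fs/2 = 16 Hz, folds to fs − 20 Hz = 12 Hz.
Distinct values: {4 Hz, 8 Hz, 12 Hz}.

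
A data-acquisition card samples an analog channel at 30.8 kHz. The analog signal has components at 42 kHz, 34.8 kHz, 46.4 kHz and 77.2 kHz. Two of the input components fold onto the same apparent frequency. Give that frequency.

fs/2 = 15.4 kHz.
42 kHz mod fs = 11.2 kHz.
11.2 kHz ≤ fs/2 = 15.4 kHz, appears at 11.2 kHz.
34.8 kHz mod fs = 4 kHz.
4 kHz ≤ fs/2 = 15.4 kHz, appears at 4 kHz.
46.4 kHz mod fs = 15.6 kHz.
15.6 kHz > fs/2 = 15.4 kHz, folds to fs − 15.6 kHz = 15.2 kHz.
77.2 kHz mod fs = 15.6 kHz.
15.6 kHz > fs/2 = 15.4 kHz, folds to fs − 15.6 kHz = 15.2 kHz.
46.4 kHz and 77.2 kHz both map to 15.2 kHz.

15.2 kHz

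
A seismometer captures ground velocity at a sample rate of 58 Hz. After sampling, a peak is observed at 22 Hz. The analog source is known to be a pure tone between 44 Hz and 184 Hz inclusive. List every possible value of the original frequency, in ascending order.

Frequencies that alias to 22 Hz are k·fs ± 22 Hz for integer k ≥ 0.
k=0: 22 Hz.
k=1: 36 Hz, 80 Hz.
k=2: 94 Hz, 138 Hz.
k=3: 152 Hz, 196 Hz.
k=4: 210 Hz, 254 Hz.
Within [44 Hz, 184 Hz]: 80 Hz, 94 Hz, 138 Hz, 152 Hz.

80 Hz, 94 Hz, 138 Hz, 152 Hz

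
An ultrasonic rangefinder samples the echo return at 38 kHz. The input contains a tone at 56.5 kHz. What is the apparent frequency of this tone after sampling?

18.5 kHz

56.5 kHz mod fs = 18.5 kHz.
18.5 kHz ≤ fs/2 = 19 kHz, appears at 18.5 kHz.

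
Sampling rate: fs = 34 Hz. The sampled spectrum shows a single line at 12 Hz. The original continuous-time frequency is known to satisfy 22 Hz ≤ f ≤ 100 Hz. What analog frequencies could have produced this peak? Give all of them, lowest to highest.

Frequencies that alias to 12 Hz are k·fs ± 12 Hz for integer k ≥ 0.
k=0: 12 Hz.
k=1: 22 Hz, 46 Hz.
k=2: 56 Hz, 80 Hz.
k=3: 90 Hz, 114 Hz.
k=4: 124 Hz, 148 Hz.
Within [22 Hz, 100 Hz]: 22 Hz, 46 Hz, 56 Hz, 80 Hz, 90 Hz.

22 Hz, 46 Hz, 56 Hz, 80 Hz, 90 Hz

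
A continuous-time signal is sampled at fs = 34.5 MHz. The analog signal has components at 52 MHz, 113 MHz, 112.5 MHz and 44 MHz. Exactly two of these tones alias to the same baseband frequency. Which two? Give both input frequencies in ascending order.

44 MHz, 113 MHz

fs/2 = 17.25 MHz.
52 MHz mod fs = 17.5 MHz.
17.5 MHz > fs/2 = 17.25 MHz, folds to fs − 17.5 MHz = 17 MHz.
113 MHz mod fs = 9.5 MHz.
9.5 MHz ≤ fs/2 = 17.25 MHz, appears at 9.5 MHz.
112.5 MHz mod fs = 9 MHz.
9 MHz ≤ fs/2 = 17.25 MHz, appears at 9 MHz.
44 MHz mod fs = 9.5 MHz.
9.5 MHz ≤ fs/2 = 17.25 MHz, appears at 9.5 MHz.
44 MHz and 113 MHz both map to 9.5 MHz.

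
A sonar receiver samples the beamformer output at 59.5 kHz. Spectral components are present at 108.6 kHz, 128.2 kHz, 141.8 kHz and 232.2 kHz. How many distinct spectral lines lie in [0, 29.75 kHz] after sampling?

fs/2 = 29.75 kHz.
108.6 kHz mod fs = 49.1 kHz.
49.1 kHz > fs/2 = 29.75 kHz, folds to fs − 49.1 kHz = 10.4 kHz.
128.2 kHz mod fs = 9.2 kHz.
9.2 kHz ≤ fs/2 = 29.75 kHz, appears at 9.2 kHz.
141.8 kHz mod fs = 22.8 kHz.
22.8 kHz ≤ fs/2 = 29.75 kHz, appears at 22.8 kHz.
232.2 kHz mod fs = 53.7 kHz.
53.7 kHz > fs/2 = 29.75 kHz, folds to fs − 53.7 kHz = 5.8 kHz.
Distinct values: {5.8 kHz, 9.2 kHz, 10.4 kHz, 22.8 kHz} → 4.

4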